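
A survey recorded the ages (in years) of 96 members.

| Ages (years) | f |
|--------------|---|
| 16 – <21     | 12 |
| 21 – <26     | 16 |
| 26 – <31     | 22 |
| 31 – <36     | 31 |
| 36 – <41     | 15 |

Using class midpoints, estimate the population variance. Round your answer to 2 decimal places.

Midpoints: 18.5, 23.5, 28.5, 33.5, 38.5
n = 96, Σfm = 2841, mean = 29.5938
Σfm² = 87836
Σf(m − x̄)² = Σfm² − (Σfm)²/n = 87836 − 2841²/96 = 3760.1562
Population variance = 3760.1562 / 96 = 39.1683

39.17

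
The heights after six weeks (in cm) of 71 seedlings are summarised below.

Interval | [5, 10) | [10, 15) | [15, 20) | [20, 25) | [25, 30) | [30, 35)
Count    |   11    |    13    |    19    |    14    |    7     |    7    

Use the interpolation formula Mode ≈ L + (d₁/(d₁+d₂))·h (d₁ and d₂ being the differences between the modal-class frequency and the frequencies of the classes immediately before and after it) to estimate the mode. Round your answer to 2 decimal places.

17.73

Modal class: [15, 20) (highest frequency 19).
d₁ = 19 − 13 = 6, d₂ = 19 − 14 = 5
Mode ≈ 15 + (6/(6+5)) × 5 = 15 + 2.7273 = 17.7273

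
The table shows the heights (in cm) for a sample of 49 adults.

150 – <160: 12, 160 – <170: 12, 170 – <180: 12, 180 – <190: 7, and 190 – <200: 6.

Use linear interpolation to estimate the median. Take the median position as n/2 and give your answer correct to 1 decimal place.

Cumulative frequencies: 12, 24, 36, 43, 49
n = 49; position = n/2 = 24.5.
This falls in the class 170 – <180: L = 170, F = 24, f = 12, h = 10.
Median ≈ 170 + ((24.5 − 24) / 12) × 10 = 170.4167

170.4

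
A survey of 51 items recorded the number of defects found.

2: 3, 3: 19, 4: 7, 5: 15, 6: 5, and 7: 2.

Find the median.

4

Cumulative frequencies: 3, 22, 29, 44, 49, 51
n = 51, so the median is the value in position (n+1)/2 = 26.
Position 26 falls at value 4.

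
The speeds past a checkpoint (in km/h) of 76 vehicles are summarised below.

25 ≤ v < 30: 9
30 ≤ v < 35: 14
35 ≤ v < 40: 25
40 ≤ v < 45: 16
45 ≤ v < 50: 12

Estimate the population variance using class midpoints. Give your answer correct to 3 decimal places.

37.223

Midpoints: 27.5, 32.5, 37.5, 42.5, 47.5
n = 76, Σfm = 2890, mean = 38.0263
Σfm² = 112725
Σf(m − x̄)² = Σfm² − (Σfm)²/n = 112725 − 2890²/76 = 2828.9474
Population variance = 2828.9474 / 76 = 37.2230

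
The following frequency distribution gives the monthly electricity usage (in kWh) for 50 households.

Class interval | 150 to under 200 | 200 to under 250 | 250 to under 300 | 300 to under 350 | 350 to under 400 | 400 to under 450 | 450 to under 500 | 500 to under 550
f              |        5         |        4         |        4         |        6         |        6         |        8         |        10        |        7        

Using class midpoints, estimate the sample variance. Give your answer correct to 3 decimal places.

12694.898

Midpoints: 175, 225, 275, 325, 375, 425, 475, 525
n = 50, Σfm = 18900, mean = 378.0000
Σfm² = 7766250
Σf(m − x̄)² = Σfm² − (Σfm)²/n = 7766250 − 18900²/50 = 622050.0000
Sample variance = 622050.0000 / 49 = 12694.8980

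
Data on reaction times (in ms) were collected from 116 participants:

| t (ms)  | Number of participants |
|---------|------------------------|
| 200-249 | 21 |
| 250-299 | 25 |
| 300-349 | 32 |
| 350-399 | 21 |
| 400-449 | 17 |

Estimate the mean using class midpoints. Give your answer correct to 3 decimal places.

319.328

Midpoints: 224.5, 274.5, 324.5, 374.5, 424.5
Σfm = 21×224.5 + 25×274.5 + 32×324.5 + 21×374.5 + 17×424.5 = 37042
n = Σf = 116
Mean = 37042 / 116 = 319.3276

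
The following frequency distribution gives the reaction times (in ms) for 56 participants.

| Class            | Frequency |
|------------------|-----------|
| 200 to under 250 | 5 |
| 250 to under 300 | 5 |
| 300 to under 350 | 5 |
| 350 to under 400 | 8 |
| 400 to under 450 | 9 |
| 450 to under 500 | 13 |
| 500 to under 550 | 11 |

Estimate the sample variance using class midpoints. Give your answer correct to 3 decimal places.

9282.468

Midpoints: 225, 275, 325, 375, 425, 475, 525
n = 56, Σfm = 22900, mean = 408.9286
Σfm² = 9875000
Σf(m − x̄)² = Σfm² − (Σfm)²/n = 9875000 − 22900²/56 = 510535.7143
Sample variance = 510535.7143 / 55 = 9282.4675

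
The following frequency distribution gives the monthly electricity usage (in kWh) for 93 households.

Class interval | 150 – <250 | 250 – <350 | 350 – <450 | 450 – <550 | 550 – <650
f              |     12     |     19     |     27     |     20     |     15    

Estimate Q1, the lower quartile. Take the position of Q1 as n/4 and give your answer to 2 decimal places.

Cumulative frequencies: 12, 31, 58, 78, 93
n = 93; position = n/4 = 23.25.
This falls in the class 250 – <350: L = 250, F = 12, f = 19, h = 100.
Lower quartile ≈ 250 + ((23.25 − 12) / 19) × 100 = 309.2105

309.21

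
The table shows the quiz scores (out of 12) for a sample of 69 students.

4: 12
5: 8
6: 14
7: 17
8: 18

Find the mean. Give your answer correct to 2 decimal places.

Values: 4, 5, 6, 7, 8
Σfx = 12×4 + 8×5 + 14×6 + 17×7 + 18×8 = 435
n = Σf = 69
Mean = 435 / 69 = 6.3043

6.30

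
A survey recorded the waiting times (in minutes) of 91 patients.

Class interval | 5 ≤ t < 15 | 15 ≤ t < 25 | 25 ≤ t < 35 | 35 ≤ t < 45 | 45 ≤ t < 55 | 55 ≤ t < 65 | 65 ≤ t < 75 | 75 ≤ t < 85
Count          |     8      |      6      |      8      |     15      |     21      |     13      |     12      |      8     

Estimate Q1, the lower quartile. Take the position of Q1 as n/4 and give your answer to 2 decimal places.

35.50

Cumulative frequencies: 8, 14, 22, 37, 58, 71, 83, 91
n = 91; position = n/4 = 22.75.
This falls in the class 35 ≤ t < 45: L = 35, F = 22, f = 15, h = 10.
Lower quartile ≈ 35 + ((22.75 − 22) / 15) × 10 = 35.5000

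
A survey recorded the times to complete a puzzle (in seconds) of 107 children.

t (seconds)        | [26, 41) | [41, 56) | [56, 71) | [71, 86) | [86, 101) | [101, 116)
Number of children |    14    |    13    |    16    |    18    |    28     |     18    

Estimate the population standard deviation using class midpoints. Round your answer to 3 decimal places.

Midpoints: 33.5, 48.5, 63.5, 78.5, 93.5, 108.5
n = 107, Σfm = 8099.5, mean = 75.6963
Σfm² = 678410.75
Σf(m − x̄)² = Σfm² − (Σfm)²/n = 678410.75 − 8099.5²/107 = 65308.8785
Population variance = 65308.8785 / 107 = 610.3634
Standard deviation = √610.3634 = 24.7055

24.706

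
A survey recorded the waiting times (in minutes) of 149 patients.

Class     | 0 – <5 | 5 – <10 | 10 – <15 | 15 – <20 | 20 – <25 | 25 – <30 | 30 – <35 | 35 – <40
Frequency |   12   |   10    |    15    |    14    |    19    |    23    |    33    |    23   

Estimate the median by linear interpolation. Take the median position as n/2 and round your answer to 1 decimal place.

Cumulative frequencies: 12, 22, 37, 51, 70, 93, 126, 149
n = 149; position = n/2 = 74.5.
This falls in the class 25 – <30: L = 25, F = 70, f = 23, h = 5.
Median ≈ 25 + ((74.5 − 70) / 23) × 5 = 25.9783

26.0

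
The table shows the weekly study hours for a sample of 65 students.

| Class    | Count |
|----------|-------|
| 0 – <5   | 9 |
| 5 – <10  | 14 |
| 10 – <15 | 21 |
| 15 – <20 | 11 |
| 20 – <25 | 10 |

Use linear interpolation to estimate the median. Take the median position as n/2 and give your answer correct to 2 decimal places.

12.26

Cumulative frequencies: 9, 23, 44, 55, 65
n = 65; position = n/2 = 32.5.
This falls in the class 10 – <15: L = 10, F = 23, f = 21, h = 5.
Median ≈ 10 + ((32.5 − 23) / 21) × 5 = 12.2619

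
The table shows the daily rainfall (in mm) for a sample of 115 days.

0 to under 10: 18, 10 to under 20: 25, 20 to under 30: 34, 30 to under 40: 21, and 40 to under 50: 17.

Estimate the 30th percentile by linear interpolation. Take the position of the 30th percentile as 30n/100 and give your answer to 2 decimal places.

16.60

Cumulative frequencies: 18, 43, 77, 98, 115
n = 115; position = 30n/100 = 34.5.
This falls in the class 10 to under 20: L = 10, F = 18, f = 25, h = 10.
30th percentile ≈ 10 + ((34.5 − 18) / 25) × 10 = 16.6000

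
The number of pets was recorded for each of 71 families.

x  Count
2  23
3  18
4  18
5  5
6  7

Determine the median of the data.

Cumulative frequencies: 23, 41, 59, 64, 71
n = 71, so the median is the value in position (n+1)/2 = 36.
Position 36 falls at value 3.

3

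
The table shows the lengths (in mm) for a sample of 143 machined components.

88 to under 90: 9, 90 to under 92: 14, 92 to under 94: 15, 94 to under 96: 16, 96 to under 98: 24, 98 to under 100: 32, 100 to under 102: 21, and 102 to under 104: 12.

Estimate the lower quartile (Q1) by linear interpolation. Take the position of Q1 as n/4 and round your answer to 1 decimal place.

93.7

Cumulative frequencies: 9, 23, 38, 54, 78, 110, 131, 143
n = 143; position = n/4 = 35.75.
This falls in the class 92 to under 94: L = 92, F = 23, f = 15, h = 2.
Lower quartile ≈ 92 + ((35.75 − 23) / 15) × 2 = 93.7000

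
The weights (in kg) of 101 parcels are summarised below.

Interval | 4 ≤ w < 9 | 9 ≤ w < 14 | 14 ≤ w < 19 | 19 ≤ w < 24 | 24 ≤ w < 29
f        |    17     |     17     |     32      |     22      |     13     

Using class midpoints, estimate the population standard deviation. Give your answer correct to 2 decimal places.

Midpoints: 6.5, 11.5, 16.5, 21.5, 26.5
n = 101, Σfm = 1651.5, mean = 16.3515
Σfm² = 30977.25
Σf(m − x̄)² = Σfm² − (Σfm)²/n = 30977.25 − 1651.5²/101 = 3972.7723
Population variance = 3972.7723 / 101 = 39.3344
Standard deviation = √39.3344 = 6.2717

6.27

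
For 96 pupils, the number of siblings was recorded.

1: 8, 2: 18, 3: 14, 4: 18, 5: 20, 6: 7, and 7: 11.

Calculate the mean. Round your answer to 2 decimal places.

Values: 1, 2, 3, 4, 5, 6, 7
Σfx = 8×1 + 18×2 + 14×3 + 18×4 + 20×5 + 7×6 + 11×7 = 377
n = Σf = 96
Mean = 377 / 96 = 3.9271

3.93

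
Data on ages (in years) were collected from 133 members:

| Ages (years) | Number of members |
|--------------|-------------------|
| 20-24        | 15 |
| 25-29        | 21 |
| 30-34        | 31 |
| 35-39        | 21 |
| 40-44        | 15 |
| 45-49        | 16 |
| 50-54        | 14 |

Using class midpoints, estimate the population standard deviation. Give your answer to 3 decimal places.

9.184

Midpoints: 22, 27, 32, 37, 42, 47, 52
n = 133, Σfm = 4776, mean = 35.9098
Σfm² = 182722
Σf(m − x̄)² = Σfm² − (Σfm)²/n = 182722 − 4776²/133 = 11216.9173
Population variance = 11216.9173 / 133 = 84.3377
Standard deviation = √84.3377 = 9.1836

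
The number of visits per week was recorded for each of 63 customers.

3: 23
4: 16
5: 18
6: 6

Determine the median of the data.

Cumulative frequencies: 23, 39, 57, 63
n = 63, so the median is the value in position (n+1)/2 = 32.
Position 32 falls at value 4.

4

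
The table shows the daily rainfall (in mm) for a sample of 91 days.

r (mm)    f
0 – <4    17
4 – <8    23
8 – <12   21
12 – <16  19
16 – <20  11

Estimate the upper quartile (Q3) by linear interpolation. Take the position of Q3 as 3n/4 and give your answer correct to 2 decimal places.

Cumulative frequencies: 17, 40, 61, 80, 91
n = 91; position = 3n/4 = 68.25.
This falls in the class 12 – <16: L = 12, F = 61, f = 19, h = 4.
Upper quartile ≈ 12 + ((68.25 − 61) / 19) × 4 = 13.5263

13.53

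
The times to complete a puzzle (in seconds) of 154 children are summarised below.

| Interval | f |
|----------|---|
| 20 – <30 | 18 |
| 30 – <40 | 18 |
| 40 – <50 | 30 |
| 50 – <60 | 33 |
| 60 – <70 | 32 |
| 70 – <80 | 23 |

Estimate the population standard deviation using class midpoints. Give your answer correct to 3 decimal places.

Midpoints: 25, 35, 45, 55, 65, 75
n = 154, Σfm = 8050, mean = 52.2727
Σfm² = 458450
Σf(m − x̄)² = Σfm² − (Σfm)²/n = 458450 − 8050²/154 = 37654.5455
Population variance = 37654.5455 / 154 = 244.5100
Standard deviation = √244.5100 = 15.6368

15.637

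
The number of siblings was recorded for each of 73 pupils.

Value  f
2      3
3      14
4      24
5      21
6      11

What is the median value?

4

Cumulative frequencies: 3, 17, 41, 62, 73
n = 73, so the median is the value in position (n+1)/2 = 37.
Position 37 falls at value 4.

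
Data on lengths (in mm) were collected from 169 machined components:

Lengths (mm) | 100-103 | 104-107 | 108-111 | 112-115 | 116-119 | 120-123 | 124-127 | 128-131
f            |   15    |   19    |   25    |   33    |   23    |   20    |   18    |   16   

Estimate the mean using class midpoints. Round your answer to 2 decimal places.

Midpoints: 101.5, 105.5, 109.5, 113.5, 117.5, 121.5, 125.5, 129.5
Σfm = 15×101.5 + 19×105.5 + 25×109.5 + 33×113.5 + 23×117.5 + 20×121.5 + 18×125.5 + 16×129.5 = 19473.5
n = Σf = 169
Mean = 19473.5 / 169 = 115.2278

115.23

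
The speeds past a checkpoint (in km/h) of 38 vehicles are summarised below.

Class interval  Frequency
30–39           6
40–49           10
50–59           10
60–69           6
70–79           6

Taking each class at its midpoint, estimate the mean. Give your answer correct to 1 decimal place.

53.4

Midpoints: 34.5, 44.5, 54.5, 64.5, 74.5
Σfm = 6×34.5 + 10×44.5 + 10×54.5 + 6×64.5 + 6×74.5 = 2031
n = Σf = 38
Mean = 2031 / 38 = 53.4474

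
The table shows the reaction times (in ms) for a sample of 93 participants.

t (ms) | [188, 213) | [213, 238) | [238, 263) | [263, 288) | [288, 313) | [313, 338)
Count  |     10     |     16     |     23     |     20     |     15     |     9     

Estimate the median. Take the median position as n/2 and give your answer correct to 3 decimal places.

260.283

Cumulative frequencies: 10, 26, 49, 69, 84, 93
n = 93; position = n/2 = 46.5.
This falls in the class [238, 263): L = 238, F = 26, f = 23, h = 25.
Median ≈ 238 + ((46.5 − 26) / 23) × 25 = 260.2826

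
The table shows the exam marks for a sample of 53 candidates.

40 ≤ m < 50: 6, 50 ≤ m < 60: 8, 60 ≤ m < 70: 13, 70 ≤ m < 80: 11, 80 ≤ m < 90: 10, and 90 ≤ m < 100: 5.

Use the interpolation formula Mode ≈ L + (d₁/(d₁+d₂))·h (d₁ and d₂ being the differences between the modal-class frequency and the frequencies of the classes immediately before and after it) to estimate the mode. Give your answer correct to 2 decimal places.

Modal class: 60 ≤ m < 70 (highest frequency 13).
d₁ = 13 − 8 = 5, d₂ = 13 − 11 = 2
Mode ≈ 60 + (5/(5+2)) × 10 = 60 + 7.1429 = 67.1429

67.14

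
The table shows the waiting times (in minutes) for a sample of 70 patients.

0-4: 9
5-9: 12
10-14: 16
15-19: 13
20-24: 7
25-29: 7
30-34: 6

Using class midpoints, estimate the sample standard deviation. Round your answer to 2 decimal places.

8.98

Midpoints: 2, 7, 12, 17, 22, 27, 32
n = 70, Σfm = 1050, mean = 15.0000
Σfm² = 21320
Σf(m − x̄)² = Σfm² − (Σfm)²/n = 21320 − 1050²/70 = 5570.0000
Sample variance = 5570.0000 / 69 = 80.7246
Standard deviation = √80.7246 = 8.9847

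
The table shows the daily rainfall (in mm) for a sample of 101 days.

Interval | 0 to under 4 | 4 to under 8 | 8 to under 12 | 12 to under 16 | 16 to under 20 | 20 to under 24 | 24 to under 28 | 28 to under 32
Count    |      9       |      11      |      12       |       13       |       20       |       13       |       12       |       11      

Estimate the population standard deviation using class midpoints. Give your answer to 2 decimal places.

8.45

Midpoints: 2, 6, 10, 14, 18, 22, 26, 30
n = 101, Σfm = 1674, mean = 16.5743
Σfm² = 34964
Σf(m − x̄)² = Σfm² − (Σfm)²/n = 34964 − 1674²/101 = 7218.6931
Population variance = 7218.6931 / 101 = 71.4722
Standard deviation = √71.4722 = 8.4541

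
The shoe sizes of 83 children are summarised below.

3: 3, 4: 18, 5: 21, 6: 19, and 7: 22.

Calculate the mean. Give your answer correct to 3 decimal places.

Values: 3, 4, 5, 6, 7
Σfx = 3×3 + 18×4 + 21×5 + 19×6 + 22×7 = 454
n = Σf = 83
Mean = 454 / 83 = 5.4699

5.470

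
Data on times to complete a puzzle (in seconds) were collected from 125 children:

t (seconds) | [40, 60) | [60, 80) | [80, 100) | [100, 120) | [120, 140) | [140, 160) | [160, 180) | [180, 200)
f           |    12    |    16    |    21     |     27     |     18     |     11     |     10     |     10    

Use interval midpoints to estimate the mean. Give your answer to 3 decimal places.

Midpoints: 50, 70, 90, 110, 130, 150, 170, 190
Σfm = 12×50 + 16×70 + 21×90 + 27×110 + 18×130 + 11×150 + 10×170 + 10×190 = 14170
n = Σf = 125
Mean = 14170 / 125 = 113.3600

113.360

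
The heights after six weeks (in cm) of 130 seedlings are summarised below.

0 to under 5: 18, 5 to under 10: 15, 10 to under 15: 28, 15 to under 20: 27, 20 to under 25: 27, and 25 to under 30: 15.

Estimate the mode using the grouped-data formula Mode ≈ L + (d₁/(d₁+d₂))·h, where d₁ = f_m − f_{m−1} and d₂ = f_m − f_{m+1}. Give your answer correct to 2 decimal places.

14.64

Modal class: 10 to under 15 (highest frequency 28).
d₁ = 28 − 15 = 13, d₂ = 28 − 27 = 1
Mode ≈ 10 + (13/(13+1)) × 5 = 10 + 4.6429 = 14.6429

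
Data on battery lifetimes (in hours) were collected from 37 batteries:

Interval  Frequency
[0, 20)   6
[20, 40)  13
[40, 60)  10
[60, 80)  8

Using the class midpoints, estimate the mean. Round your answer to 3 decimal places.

Midpoints: 10, 30, 50, 70
Σfm = 6×10 + 13×30 + 10×50 + 8×70 = 1510
n = Σf = 37
Mean = 1510 / 37 = 40.8108

40.811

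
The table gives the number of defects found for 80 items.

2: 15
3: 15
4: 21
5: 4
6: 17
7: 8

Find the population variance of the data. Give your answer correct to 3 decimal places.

Values: 2, 3, 4, 5, 6, 7
n = 80, Σfx = 337, mean = 4.2125
Σfx² = 1635
Σf(x − x̄)² = Σfx² − (Σfx)²/n = 1635 − 337²/80 = 215.3875
Population variance = 215.3875 / 80 = 2.6923

2.692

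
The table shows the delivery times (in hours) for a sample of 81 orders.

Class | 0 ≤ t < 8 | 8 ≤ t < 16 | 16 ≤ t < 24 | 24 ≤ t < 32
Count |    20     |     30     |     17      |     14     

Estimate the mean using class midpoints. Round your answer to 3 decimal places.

Midpoints: 4, 12, 20, 28
Σfm = 20×4 + 30×12 + 17×20 + 14×28 = 1172
n = Σf = 81
Mean = 1172 / 81 = 14.4691

14.469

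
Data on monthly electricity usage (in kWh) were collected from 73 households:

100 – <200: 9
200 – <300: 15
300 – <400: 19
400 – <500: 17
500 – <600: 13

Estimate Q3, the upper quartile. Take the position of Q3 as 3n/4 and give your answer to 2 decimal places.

469.12

Cumulative frequencies: 9, 24, 43, 60, 73
n = 73; position = 3n/4 = 54.75.
This falls in the class 400 – <500: L = 400, F = 43, f = 17, h = 100.
Upper quartile ≈ 400 + ((54.75 − 43) / 17) × 100 = 469.1176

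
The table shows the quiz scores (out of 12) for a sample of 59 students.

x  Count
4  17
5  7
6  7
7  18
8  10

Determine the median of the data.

6

Cumulative frequencies: 17, 24, 31, 49, 59
n = 59, so the median is the value in position (n+1)/2 = 30.
Position 30 falls at value 6.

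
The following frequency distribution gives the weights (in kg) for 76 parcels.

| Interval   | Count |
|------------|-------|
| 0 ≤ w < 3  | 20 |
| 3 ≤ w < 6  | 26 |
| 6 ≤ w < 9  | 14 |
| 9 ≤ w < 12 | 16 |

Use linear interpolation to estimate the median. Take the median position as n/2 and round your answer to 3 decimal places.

Cumulative frequencies: 20, 46, 60, 76
n = 76; position = n/2 = 38.
This falls in the class 3 ≤ w < 6: L = 3, F = 20, f = 26, h = 3.
Median ≈ 3 + ((38 − 20) / 26) × 3 = 5.0769

5.077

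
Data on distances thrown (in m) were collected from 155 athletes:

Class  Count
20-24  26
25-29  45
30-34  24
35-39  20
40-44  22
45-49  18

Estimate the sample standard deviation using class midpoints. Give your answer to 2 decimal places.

Midpoints: 22, 27, 32, 37, 42, 47
n = 155, Σfm = 5065, mean = 32.6774
Σfm² = 175915
Σf(m − x̄)² = Σfm² − (Σfm)²/n = 175915 − 5065²/155 = 10403.8710
Sample variance = 10403.8710 / 154 = 67.5576
Standard deviation = √67.5576 = 8.2193

8.22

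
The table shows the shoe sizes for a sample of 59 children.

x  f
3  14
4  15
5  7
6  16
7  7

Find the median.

Cumulative frequencies: 14, 29, 36, 52, 59
n = 59, so the median is the value in position (n+1)/2 = 30.
Position 30 falls at value 5.

5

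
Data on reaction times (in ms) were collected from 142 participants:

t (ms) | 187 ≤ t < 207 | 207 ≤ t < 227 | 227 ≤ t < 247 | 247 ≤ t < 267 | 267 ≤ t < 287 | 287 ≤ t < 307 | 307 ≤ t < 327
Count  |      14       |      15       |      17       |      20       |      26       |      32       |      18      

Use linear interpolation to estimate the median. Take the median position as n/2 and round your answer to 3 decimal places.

270.846

Cumulative frequencies: 14, 29, 46, 66, 92, 124, 142
n = 142; position = n/2 = 71.
This falls in the class 267 ≤ t < 287: L = 267, F = 66, f = 26, h = 20.
Median ≈ 267 + ((71 − 66) / 26) × 20 = 270.8462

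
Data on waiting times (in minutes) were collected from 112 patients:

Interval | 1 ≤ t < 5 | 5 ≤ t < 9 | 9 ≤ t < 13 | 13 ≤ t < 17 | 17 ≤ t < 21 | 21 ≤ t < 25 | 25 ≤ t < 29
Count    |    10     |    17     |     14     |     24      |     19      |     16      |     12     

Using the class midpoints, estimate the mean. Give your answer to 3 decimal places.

Midpoints: 3, 7, 11, 15, 19, 23, 27
Σfm = 10×3 + 17×7 + 14×11 + 24×15 + 19×19 + 16×23 + 12×27 = 1716
n = Σf = 112
Mean = 1716 / 112 = 15.3214

15.321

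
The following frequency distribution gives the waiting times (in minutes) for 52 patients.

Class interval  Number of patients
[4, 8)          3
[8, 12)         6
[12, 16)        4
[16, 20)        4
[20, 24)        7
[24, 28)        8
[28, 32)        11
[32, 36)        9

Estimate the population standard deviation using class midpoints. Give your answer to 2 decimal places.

8.78

Midpoints: 6, 10, 14, 18, 22, 26, 30, 34
n = 52, Σfm = 1204, mean = 23.1538
Σfm² = 31888
Σf(m − x̄)² = Σfm² − (Σfm)²/n = 31888 − 1204²/52 = 4010.7692
Population variance = 4010.7692 / 52 = 77.1302
Standard deviation = √77.1302 = 8.7824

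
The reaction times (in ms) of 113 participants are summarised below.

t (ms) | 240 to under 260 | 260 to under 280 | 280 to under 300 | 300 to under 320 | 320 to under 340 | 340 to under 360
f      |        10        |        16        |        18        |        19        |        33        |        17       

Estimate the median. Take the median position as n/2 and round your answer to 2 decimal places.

313.16

Cumulative frequencies: 10, 26, 44, 63, 96, 113
n = 113; position = n/2 = 56.5.
This falls in the class 300 to under 320: L = 300, F = 44, f = 19, h = 20.
Median ≈ 300 + ((56.5 − 44) / 19) × 20 = 313.1579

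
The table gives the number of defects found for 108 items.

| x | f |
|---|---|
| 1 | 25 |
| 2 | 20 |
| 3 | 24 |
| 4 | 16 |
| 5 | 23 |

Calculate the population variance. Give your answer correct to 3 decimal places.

Values: 1, 2, 3, 4, 5
n = 108, Σfx = 316, mean = 2.9259
Σfx² = 1152
Σf(x − x̄)² = Σfx² − (Σfx)²/n = 1152 − 316²/108 = 227.4074
Population variance = 227.4074 / 108 = 2.1056

2.106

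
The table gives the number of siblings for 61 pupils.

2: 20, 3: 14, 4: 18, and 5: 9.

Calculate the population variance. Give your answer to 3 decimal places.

Values: 2, 3, 4, 5
n = 61, Σfx = 199, mean = 3.2623
Σfx² = 719
Σf(x − x̄)² = Σfx² − (Σfx)²/n = 719 − 199²/61 = 69.8033
Population variance = 69.8033 / 61 = 1.1443

1.144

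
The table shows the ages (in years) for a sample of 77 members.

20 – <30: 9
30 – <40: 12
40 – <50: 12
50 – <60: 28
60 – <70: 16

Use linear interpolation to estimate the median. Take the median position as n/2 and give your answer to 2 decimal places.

51.96

Cumulative frequencies: 9, 21, 33, 61, 77
n = 77; position = n/2 = 38.5.
This falls in the class 50 – <60: L = 50, F = 33, f = 28, h = 10.
Median ≈ 50 + ((38.5 − 33) / 28) × 10 = 51.9643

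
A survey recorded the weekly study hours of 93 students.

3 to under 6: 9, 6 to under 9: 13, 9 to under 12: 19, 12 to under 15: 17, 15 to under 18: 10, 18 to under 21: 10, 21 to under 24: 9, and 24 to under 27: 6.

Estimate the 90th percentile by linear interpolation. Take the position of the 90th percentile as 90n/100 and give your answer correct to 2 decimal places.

22.90

Cumulative frequencies: 9, 22, 41, 58, 68, 78, 87, 93
n = 93; position = 90n/100 = 83.7.
This falls in the class 21 to under 24: L = 21, F = 78, f = 9, h = 3.
90th percentile ≈ 21 + ((83.7 − 78) / 9) × 3 = 22.9000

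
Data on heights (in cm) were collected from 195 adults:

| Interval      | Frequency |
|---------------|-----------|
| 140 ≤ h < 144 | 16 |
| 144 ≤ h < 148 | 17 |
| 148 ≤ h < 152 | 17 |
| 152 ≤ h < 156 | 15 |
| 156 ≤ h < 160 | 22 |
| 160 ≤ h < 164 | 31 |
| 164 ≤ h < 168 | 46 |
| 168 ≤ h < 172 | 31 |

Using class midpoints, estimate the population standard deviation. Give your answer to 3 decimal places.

8.931

Midpoints: 142, 146, 150, 154, 158, 162, 166, 170
n = 195, Σfm = 31018, mean = 159.0667
Σfm² = 4949484
Σf(m − x̄)² = Σfm² − (Σfm)²/n = 4949484 − 31018²/195 = 15554.1333
Population variance = 15554.1333 / 195 = 79.7648
Standard deviation = √79.7648 = 8.9311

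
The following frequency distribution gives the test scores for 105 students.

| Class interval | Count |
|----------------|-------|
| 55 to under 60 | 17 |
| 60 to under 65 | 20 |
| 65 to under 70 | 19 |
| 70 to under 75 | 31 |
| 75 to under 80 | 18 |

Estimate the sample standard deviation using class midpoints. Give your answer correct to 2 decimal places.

6.75

Midpoints: 57.5, 62.5, 67.5, 72.5, 77.5
n = 105, Σfm = 7152.5, mean = 68.1190
Σfm² = 491956.25
Σf(m − x̄)² = Σfm² − (Σfm)²/n = 491956.25 − 7152.5²/105 = 4734.7619
Sample variance = 4734.7619 / 104 = 45.5266
Standard deviation = √45.5266 = 6.7473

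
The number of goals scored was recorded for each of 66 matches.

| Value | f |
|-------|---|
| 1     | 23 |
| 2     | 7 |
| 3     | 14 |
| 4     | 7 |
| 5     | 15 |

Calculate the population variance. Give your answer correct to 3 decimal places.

Values: 1, 2, 3, 4, 5
n = 66, Σfx = 182, mean = 2.7576
Σfx² = 664
Σf(x − x̄)² = Σfx² − (Σfx)²/n = 664 − 182²/66 = 162.1212
Population variance = 162.1212 / 66 = 2.4564

2.456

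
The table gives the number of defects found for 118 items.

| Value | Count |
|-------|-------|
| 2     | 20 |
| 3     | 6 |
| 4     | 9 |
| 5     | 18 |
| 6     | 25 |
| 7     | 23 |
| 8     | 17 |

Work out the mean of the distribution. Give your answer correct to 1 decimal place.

Values: 2, 3, 4, 5, 6, 7, 8
Σfx = 20×2 + 6×3 + 9×4 + 18×5 + 25×6 + 23×7 + 17×8 = 631
n = Σf = 118
Mean = 631 / 118 = 5.3475

5.3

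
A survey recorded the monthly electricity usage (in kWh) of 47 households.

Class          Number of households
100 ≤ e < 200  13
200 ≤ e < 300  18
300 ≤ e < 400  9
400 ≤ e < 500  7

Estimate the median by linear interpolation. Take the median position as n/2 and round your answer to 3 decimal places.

Cumulative frequencies: 13, 31, 40, 47
n = 47; position = n/2 = 23.5.
This falls in the class 200 ≤ e < 300: L = 200, F = 13, f = 18, h = 100.
Median ≈ 200 + ((23.5 − 13) / 18) × 100 = 258.3333

258.333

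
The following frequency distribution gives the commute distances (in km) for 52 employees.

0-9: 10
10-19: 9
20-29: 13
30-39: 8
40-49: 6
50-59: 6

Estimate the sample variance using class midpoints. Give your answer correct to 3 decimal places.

Midpoints: 4.5, 14.5, 24.5, 34.5, 44.5, 54.5
n = 52, Σfm = 1364, mean = 26.2308
Σfm² = 49123
Σf(m − x̄)² = Σfm² − (Σfm)²/n = 49123 − 1364²/52 = 13344.2308
Sample variance = 13344.2308 / 51 = 261.6516

261.652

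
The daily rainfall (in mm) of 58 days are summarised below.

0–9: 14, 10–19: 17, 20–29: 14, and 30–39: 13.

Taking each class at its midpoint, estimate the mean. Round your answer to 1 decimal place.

19.0

Midpoints: 4.5, 14.5, 24.5, 34.5
Σfm = 14×4.5 + 17×14.5 + 14×24.5 + 13×34.5 = 1101
n = Σf = 58
Mean = 1101 / 58 = 18.9828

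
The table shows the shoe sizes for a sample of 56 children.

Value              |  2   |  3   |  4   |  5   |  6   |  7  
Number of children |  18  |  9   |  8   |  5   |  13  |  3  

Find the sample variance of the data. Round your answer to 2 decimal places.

2.99

Values: 2, 3, 4, 5, 6, 7
n = 56, Σfx = 219, mean = 3.9107
Σfx² = 1021
Σf(x − x̄)² = Σfx² − (Σfx)²/n = 1021 − 219²/56 = 164.5536
Sample variance = 164.5536 / 55 = 2.9919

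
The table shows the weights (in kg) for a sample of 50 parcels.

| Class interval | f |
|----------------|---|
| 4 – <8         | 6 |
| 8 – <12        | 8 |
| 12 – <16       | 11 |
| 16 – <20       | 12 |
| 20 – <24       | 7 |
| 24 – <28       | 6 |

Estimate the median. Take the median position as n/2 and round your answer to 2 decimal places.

16.00

Cumulative frequencies: 6, 14, 25, 37, 44, 50
n = 50; position = n/2 = 25.
This falls in the class 12 – <16: L = 12, F = 14, f = 11, h = 4.
Median ≈ 12 + ((25 − 14) / 11) × 4 = 16.0000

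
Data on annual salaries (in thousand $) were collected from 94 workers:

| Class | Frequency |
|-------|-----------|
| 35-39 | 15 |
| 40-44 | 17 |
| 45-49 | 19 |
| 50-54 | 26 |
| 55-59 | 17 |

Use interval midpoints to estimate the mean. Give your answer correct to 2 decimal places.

47.69

Midpoints: 37, 42, 47, 52, 57
Σfm = 15×37 + 17×42 + 19×47 + 26×52 + 17×57 = 4483
n = Σf = 94
Mean = 4483 / 94 = 47.6915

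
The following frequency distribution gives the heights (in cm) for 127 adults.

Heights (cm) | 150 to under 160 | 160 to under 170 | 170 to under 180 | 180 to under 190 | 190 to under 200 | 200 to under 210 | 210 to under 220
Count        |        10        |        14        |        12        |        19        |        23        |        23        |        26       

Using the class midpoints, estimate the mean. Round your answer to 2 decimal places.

Midpoints: 155, 165, 175, 185, 195, 205, 215
Σfm = 10×155 + 14×165 + 12×175 + 19×185 + 23×195 + 23×205 + 26×215 = 24265
n = Σf = 127
Mean = 24265 / 127 = 191.0630

191.06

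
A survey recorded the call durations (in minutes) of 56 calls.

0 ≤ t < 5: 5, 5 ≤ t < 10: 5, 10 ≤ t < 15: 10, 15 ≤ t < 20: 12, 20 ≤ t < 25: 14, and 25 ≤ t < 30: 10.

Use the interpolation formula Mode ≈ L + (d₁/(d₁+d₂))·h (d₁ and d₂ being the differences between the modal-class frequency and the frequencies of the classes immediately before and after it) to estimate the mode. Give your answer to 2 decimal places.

21.67

Modal class: 20 ≤ t < 25 (highest frequency 14).
d₁ = 14 − 12 = 2, d₂ = 14 − 10 = 4
Mode ≈ 20 + (2/(2+4)) × 5 = 20 + 1.6667 = 21.6667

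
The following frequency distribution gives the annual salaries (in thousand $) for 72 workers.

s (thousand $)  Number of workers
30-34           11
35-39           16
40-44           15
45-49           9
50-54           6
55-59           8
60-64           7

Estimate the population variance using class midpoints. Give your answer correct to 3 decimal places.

Midpoints: 32, 37, 42, 47, 52, 57, 62
n = 72, Σfm = 3199, mean = 44.4306
Σfm² = 148633
Σf(m − x̄)² = Σfm² − (Σfm)²/n = 148633 − 3199²/72 = 6499.6528
Population variance = 6499.6528 / 72 = 90.2730

90.273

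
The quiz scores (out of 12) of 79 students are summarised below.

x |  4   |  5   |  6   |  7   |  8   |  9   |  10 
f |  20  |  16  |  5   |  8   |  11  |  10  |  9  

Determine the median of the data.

6

Cumulative frequencies: 20, 36, 41, 49, 60, 70, 79
n = 79, so the median is the value in position (n+1)/2 = 40.
Position 40 falls at value 6.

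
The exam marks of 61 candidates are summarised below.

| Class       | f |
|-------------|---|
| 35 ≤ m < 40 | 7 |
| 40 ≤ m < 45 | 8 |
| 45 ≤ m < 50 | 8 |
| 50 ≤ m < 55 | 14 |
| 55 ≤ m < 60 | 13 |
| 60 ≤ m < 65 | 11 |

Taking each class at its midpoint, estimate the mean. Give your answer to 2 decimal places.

Midpoints: 37.5, 42.5, 47.5, 52.5, 57.5, 62.5
Σfm = 7×37.5 + 8×42.5 + 8×47.5 + 14×52.5 + 13×57.5 + 11×62.5 = 3152.5
n = Σf = 61
Mean = 3152.5 / 61 = 51.6803

51.68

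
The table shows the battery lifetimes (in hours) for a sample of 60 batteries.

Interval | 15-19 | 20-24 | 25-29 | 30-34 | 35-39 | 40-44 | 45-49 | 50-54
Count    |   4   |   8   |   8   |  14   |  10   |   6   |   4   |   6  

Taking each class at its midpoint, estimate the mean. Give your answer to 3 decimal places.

33.833

Midpoints: 17, 22, 27, 32, 37, 42, 47, 52
Σfm = 4×17 + 8×22 + 8×27 + 14×32 + 10×37 + 6×42 + 4×47 + 6×52 = 2030
n = Σf = 60
Mean = 2030 / 60 = 33.8333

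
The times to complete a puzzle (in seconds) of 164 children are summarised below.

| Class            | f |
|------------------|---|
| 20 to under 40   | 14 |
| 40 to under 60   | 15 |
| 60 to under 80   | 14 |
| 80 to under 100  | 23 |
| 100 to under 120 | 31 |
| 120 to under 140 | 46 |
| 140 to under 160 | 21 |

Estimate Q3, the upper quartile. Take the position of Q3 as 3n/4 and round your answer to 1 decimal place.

Cumulative frequencies: 14, 29, 43, 66, 97, 143, 164
n = 164; position = 3n/4 = 123.
This falls in the class 120 to under 140: L = 120, F = 97, f = 46, h = 20.
Upper quartile ≈ 120 + ((123 − 97) / 46) × 20 = 131.3043

131.3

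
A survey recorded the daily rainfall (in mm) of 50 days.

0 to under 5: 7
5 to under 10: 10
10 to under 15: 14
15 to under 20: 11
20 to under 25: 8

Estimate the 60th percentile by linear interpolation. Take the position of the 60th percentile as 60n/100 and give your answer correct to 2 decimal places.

Cumulative frequencies: 7, 17, 31, 42, 50
n = 50; position = 60n/100 = 30.
This falls in the class 10 to under 15: L = 10, F = 17, f = 14, h = 5.
60th percentile ≈ 10 + ((30 − 17) / 14) × 5 = 14.6429

14.64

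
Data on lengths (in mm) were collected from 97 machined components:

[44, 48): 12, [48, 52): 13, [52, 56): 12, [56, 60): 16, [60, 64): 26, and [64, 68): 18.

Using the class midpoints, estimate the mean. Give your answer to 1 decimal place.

Midpoints: 46, 50, 54, 58, 62, 66
Σfm = 12×46 + 13×50 + 12×54 + 16×58 + 26×62 + 18×66 = 5578
n = Σf = 97
Mean = 5578 / 97 = 57.5052

57.5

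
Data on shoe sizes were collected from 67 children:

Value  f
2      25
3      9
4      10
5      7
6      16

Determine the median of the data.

3

Cumulative frequencies: 25, 34, 44, 51, 67
n = 67, so the median is the value in position (n+1)/2 = 34.
Position 34 falls at value 3.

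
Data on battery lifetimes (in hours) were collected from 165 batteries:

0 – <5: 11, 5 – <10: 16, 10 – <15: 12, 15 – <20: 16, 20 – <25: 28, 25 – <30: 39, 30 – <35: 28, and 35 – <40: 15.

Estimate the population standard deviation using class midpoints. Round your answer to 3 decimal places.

Midpoints: 2.5, 7.5, 12.5, 17.5, 22.5, 27.5, 32.5, 37.5
n = 165, Σfm = 3752.5, mean = 22.7424
Σfm² = 102081.25
Σf(m − x̄)² = Σfm² − (Σfm)²/n = 102081.25 − 3752.5²/165 = 16740.3030
Population variance = 16740.3030 / 165 = 101.4564
Standard deviation = √101.4564 = 10.0726

10.073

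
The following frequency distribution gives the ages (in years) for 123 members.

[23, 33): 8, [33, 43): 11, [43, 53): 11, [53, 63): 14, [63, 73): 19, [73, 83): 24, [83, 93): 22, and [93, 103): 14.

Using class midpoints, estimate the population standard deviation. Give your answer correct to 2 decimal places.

20.61

Midpoints: 28, 38, 48, 58, 68, 78, 88, 98
n = 123, Σfm = 8454, mean = 68.7317
Σfm² = 633292
Σf(m − x̄)² = Σfm² − (Σfm)²/n = 633292 − 8454²/123 = 52234.1463
Population variance = 52234.1463 / 123 = 424.6679
Standard deviation = √424.6679 = 20.6075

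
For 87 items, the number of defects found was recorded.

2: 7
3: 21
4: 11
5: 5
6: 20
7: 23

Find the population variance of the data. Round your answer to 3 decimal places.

3.095

Values: 2, 3, 4, 5, 6, 7
n = 87, Σfx = 427, mean = 4.9080
Σfx² = 2365
Σf(x − x̄)² = Σfx² − (Σfx)²/n = 2365 − 427²/87 = 269.2644
Population variance = 269.2644 / 87 = 3.0950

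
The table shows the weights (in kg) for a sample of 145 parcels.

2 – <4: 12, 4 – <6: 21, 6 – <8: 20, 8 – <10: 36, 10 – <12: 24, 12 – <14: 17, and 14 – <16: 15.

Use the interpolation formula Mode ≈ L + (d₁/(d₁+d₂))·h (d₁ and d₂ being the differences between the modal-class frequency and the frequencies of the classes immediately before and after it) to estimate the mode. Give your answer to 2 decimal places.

9.14

Modal class: 8 – <10 (highest frequency 36).
d₁ = 36 − 20 = 16, d₂ = 36 − 24 = 12
Mode ≈ 8 + (16/(16+12)) × 2 = 8 + 1.1429 = 9.1429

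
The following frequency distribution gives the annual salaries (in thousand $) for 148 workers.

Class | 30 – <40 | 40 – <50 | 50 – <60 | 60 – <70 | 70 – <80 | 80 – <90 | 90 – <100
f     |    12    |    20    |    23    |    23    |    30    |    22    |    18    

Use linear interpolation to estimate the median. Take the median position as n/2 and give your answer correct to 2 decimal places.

Cumulative frequencies: 12, 32, 55, 78, 108, 130, 148
n = 148; position = n/2 = 74.
This falls in the class 60 – <70: L = 60, F = 55, f = 23, h = 10.
Median ≈ 60 + ((74 − 55) / 23) × 10 = 68.2609

68.26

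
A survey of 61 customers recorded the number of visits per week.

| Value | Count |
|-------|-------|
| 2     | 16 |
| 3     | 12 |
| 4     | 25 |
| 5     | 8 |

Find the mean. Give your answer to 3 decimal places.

Values: 2, 3, 4, 5
Σfx = 16×2 + 12×3 + 25×4 + 8×5 = 208
n = Σf = 61
Mean = 208 / 61 = 3.4098

3.410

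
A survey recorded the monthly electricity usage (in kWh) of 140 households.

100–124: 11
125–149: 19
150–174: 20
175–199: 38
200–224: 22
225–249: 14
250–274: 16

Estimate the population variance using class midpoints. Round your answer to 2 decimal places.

1860.04

Midpoints: 112, 137, 162, 187, 212, 237, 262
n = 140, Σfm = 26355, mean = 188.2500
Σfm² = 5221735
Σf(m − x̄)² = Σfm² − (Σfm)²/n = 5221735 − 26355²/140 = 260406.2500
Population variance = 260406.2500 / 140 = 1860.0446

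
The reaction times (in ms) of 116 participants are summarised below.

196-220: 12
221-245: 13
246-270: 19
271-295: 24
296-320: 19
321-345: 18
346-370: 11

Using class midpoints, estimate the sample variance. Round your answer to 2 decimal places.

2003.14

Midpoints: 208, 233, 258, 283, 308, 333, 358
n = 116, Σfm = 33003, mean = 284.5086
Σfm² = 9619999
Σf(m − x̄)² = Σfm² − (Σfm)²/n = 9619999 − 33003²/116 = 230360.9914
Sample variance = 230360.9914 / 115 = 2003.1391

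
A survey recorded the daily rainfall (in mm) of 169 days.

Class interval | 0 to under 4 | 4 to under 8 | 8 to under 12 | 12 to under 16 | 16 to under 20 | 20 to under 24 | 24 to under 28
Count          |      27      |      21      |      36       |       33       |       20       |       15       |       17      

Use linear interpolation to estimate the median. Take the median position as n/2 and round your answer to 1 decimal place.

Cumulative frequencies: 27, 48, 84, 117, 137, 152, 169
n = 169; position = n/2 = 84.5.
This falls in the class 12 to under 16: L = 12, F = 84, f = 33, h = 4.
Median ≈ 12 + ((84.5 − 84) / 33) × 4 = 12.0606

12.1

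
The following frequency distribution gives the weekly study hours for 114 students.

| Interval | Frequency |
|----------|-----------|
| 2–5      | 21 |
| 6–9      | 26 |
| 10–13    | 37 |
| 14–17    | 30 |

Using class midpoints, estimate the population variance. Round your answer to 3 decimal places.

17.871

Midpoints: 3.5, 7.5, 11.5, 15.5
n = 114, Σfm = 1159, mean = 10.1667
Σfm² = 13820.5
Σf(m − x̄)² = Σfm² − (Σfm)²/n = 13820.5 − 1159²/114 = 2037.3333
Population variance = 2037.3333 / 114 = 17.8713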